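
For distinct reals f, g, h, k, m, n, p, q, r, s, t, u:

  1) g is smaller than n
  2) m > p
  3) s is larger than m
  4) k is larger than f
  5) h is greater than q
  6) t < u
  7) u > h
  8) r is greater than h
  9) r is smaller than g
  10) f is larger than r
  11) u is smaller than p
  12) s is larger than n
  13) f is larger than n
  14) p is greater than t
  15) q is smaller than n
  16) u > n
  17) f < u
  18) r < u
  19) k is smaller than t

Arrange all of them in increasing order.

Each adjacent pair is fixed by a given relation: q < h; h < r; r < g; g < n; n < f; f < k; k < t; t < u; u < p; p < m; m < s. Chaining them end to end gives the full order.

q < h < r < g < n < f < k < t < u < p < m < s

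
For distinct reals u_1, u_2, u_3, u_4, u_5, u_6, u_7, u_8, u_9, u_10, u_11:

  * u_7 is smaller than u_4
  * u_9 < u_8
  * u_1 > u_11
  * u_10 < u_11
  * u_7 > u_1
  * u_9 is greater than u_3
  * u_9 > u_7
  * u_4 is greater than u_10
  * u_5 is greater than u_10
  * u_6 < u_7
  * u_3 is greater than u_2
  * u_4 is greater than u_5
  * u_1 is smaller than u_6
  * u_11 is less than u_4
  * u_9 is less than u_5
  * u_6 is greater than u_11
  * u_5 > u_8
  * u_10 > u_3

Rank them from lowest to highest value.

u_2 < u_3 < u_10 < u_11 < u_1 < u_6 < u_7 < u_9 < u_8 < u_5 < u_4

Nothing is placed below u_2, so it is least; from there u_2 < u_3; u_3 < u_10; u_10 < u_11; u_11 < u_1; u_1 < u_6; u_6 < u_7; u_7 < u_9; u_9 < u_8; u_8 < u_5; u_5 < u_4, each given directly.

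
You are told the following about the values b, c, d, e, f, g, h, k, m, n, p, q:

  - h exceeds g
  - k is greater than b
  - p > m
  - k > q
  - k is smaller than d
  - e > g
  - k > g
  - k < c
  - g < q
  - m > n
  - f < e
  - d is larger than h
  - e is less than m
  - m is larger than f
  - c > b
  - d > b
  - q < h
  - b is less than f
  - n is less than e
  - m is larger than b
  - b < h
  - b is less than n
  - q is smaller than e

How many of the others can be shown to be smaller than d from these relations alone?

From d the given relations immediately reach b, h, k.
From those, g, q — 5 in total.
No other element is forced below d by the given relations, so the count is 5.

5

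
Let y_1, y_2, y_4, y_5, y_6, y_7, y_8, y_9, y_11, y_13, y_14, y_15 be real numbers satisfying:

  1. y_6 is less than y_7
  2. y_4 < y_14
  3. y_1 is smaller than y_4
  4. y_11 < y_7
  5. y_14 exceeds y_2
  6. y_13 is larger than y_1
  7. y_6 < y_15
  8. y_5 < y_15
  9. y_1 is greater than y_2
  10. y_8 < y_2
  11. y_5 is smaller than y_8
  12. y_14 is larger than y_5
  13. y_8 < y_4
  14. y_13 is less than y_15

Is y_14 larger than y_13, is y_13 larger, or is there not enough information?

Following every chain through y_13: above y_13 we get y_15; below y_13 we get y_5, y_8, y_2, y_1.
y_14 is not reached, and no chain runs the other way from y_14 to y_13.
So the given relations leave the order of y_13 and y_14 undetermined.

undetermined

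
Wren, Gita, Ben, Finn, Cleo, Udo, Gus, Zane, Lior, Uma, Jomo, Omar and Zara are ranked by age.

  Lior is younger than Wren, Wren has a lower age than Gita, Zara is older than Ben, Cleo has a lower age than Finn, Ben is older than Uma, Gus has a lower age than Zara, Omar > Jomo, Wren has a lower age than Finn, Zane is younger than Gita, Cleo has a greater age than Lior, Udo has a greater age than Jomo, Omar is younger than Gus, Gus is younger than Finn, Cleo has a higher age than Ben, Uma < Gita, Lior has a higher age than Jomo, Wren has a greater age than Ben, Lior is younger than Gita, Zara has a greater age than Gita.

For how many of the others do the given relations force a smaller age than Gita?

The elements the relations force below Gita are Jomo, Uma, Lior, Zane, Ben, Wren — no chain reaches any other.
That is 6.

6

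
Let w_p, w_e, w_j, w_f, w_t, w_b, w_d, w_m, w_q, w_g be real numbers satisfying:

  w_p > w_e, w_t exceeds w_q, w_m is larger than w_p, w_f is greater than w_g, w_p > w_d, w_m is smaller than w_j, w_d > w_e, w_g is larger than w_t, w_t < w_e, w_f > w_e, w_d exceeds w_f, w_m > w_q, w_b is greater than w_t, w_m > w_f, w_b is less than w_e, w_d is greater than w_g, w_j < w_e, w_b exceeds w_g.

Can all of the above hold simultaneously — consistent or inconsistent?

Chaining the given relations yields w_e < w_f < w_d < w_p < w_m < w_j, so w_e < w_j. But one relation states w_j < w_e. These cannot both hold.

inconsistent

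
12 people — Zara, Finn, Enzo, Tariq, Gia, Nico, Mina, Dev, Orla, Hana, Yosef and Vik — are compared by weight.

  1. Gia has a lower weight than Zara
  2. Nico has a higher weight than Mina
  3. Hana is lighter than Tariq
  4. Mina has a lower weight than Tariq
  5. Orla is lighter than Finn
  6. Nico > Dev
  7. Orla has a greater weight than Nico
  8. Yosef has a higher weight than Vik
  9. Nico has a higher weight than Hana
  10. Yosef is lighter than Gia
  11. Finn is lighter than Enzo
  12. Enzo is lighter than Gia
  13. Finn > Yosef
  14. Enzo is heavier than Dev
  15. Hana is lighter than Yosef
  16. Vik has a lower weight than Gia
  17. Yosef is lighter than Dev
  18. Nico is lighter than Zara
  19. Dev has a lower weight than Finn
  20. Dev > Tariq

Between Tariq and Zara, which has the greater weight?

Link the given pairs in sequence: Tariq < Dev; Dev < Nico; Nico < Orla; Orla < Finn; Finn < Enzo; Enzo < Gia; Gia < Zara.
Together: Tariq < Dev < Nico < Orla < Finn < Enzo < Gia < Zara.
So Tariq < Zara; Zara is the heavier of the two.

Zara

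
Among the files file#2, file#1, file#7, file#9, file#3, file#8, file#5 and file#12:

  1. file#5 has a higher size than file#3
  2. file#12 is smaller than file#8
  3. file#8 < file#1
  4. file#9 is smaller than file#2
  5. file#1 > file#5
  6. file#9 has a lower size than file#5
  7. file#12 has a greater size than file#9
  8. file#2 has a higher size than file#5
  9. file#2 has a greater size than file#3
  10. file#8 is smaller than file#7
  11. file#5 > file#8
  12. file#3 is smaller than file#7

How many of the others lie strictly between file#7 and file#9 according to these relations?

Chaining upward from file#9 reaches: file#12, file#8, file#5, file#1, file#2.
Chaining downward from file#7 reaches: file#3, file#12, file#8.
Strictly between file#9 and file#7 are those in both lists: file#12, file#8 — 2 elements.

2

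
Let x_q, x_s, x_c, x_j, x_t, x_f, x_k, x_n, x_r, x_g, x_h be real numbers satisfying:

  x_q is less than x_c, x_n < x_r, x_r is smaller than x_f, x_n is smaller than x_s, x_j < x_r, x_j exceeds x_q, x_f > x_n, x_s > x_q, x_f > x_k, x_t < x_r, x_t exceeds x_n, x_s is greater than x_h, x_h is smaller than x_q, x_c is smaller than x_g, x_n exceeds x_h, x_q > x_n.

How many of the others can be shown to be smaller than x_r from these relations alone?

From x_r the given relations immediately reach x_n, x_t, x_j.
From those, x_h, x_q — 5 in total.
No other element is forced below x_r by the given relations, so the count is 5.

5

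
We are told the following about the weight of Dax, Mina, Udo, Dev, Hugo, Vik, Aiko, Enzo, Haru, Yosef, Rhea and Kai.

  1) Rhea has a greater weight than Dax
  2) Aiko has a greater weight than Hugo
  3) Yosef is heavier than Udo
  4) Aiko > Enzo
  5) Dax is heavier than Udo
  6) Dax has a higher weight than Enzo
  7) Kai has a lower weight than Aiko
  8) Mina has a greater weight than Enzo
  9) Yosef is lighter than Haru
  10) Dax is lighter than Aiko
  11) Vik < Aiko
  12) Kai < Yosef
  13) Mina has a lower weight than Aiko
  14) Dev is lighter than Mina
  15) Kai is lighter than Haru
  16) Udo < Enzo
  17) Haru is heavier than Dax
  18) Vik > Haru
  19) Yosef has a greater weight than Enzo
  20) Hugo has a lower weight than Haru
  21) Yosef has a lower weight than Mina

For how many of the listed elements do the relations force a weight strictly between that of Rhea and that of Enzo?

Chaining upward from Enzo reaches: Dax, Yosef, Haru, Mina, Vik, Aiko.
Chaining downward from Rhea reaches: Udo, Dax.
Strictly between Enzo and Rhea are those in both lists: Dax — 1 element.

1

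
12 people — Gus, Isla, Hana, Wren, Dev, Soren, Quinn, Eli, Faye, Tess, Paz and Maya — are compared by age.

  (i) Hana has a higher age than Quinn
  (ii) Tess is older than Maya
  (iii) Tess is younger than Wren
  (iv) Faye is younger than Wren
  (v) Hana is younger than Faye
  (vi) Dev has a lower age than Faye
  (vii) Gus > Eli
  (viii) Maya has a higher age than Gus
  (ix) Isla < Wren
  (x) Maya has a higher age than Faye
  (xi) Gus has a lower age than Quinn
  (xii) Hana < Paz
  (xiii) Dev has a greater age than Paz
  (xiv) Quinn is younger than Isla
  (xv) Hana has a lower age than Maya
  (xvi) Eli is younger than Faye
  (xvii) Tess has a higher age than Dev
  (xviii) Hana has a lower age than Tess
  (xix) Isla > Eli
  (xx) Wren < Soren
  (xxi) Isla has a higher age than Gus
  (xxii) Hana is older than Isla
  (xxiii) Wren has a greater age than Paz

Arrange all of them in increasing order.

Nothing is placed below Eli, so it is least; from there Eli < Gus; Gus < Quinn; Quinn < Isla; Isla < Hana; Hana < Paz; Paz < Dev; Dev < Faye; Faye < Maya; Maya < Tess; Tess < Wren; Wren < Soren, each given directly.

Eli < Gus < Quinn < Isla < Hana < Paz < Dev < Faye < Maya < Tess < Wren < Soren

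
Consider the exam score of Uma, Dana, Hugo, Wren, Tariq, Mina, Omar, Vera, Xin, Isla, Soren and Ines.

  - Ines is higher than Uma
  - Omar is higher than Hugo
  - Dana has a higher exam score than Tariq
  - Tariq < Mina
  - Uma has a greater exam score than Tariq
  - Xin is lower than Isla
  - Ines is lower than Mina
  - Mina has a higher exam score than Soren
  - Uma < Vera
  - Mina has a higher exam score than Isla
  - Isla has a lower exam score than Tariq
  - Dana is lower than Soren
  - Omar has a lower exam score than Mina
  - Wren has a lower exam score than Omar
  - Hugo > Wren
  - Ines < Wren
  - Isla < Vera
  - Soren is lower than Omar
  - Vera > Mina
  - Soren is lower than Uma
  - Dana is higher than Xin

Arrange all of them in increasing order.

Each adjacent pair is fixed by a given relation: Xin < Isla; Isla < Tariq; Tariq < Dana; Dana < Soren; Soren < Uma; Uma < Ines; Ines < Wren; Wren < Hugo; Hugo < Omar; Omar < Mina; Mina < Vera. Chaining them end to end gives the full order.

Xin < Isla < Tariq < Dana < Soren < Uma < Ines < Wren < Hugo < Omar < Mina < Vera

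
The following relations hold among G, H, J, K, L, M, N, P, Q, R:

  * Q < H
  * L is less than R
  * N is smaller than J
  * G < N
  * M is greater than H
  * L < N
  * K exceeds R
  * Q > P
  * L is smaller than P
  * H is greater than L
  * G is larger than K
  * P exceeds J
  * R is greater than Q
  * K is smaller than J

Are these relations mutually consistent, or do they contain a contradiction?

Chaining the given relations yields R < K < G < N < J < P < Q, so R < Q. But one relation states Q < R. These cannot both hold.

inconsistent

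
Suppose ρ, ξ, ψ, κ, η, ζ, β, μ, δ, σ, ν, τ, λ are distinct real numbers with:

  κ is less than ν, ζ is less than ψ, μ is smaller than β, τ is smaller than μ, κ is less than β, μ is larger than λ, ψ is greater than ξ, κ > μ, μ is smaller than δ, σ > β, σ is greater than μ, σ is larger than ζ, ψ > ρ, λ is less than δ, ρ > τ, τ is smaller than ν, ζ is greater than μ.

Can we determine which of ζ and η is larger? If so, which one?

undetermined

Following every chain through ζ: above ζ we get σ, ψ; below ζ we get λ, τ, μ.
η is not reached, and no chain runs the other way from η to ζ.
So the given relations leave the order of ζ and η undetermined.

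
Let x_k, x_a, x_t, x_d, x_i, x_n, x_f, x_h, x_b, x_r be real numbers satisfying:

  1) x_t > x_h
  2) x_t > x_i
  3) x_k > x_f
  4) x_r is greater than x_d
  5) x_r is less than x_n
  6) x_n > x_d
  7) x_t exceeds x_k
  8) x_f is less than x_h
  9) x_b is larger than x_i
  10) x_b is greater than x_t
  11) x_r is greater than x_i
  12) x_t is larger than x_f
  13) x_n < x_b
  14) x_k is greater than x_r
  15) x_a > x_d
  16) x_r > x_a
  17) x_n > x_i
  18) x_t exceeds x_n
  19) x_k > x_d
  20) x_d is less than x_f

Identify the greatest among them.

Chaining downward from x_b: directly below it, x_i, x_n, x_t; then x_d, x_f, x_r, x_k, x_h; then x_a.
That covers every other element, and nothing is given above x_b, so x_b is the greatest.

x_b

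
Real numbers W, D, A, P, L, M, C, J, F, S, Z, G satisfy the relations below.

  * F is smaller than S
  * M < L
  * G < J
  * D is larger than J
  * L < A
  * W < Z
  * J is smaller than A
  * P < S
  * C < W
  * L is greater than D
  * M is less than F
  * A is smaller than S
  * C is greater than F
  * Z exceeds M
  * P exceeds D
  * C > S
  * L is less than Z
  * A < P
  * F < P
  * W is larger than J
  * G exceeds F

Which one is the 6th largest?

A

Chaining the given pairs: M < F < G < J < D < L < A < P < S < C < W < Z.
Counting 6 from the largest end gives A.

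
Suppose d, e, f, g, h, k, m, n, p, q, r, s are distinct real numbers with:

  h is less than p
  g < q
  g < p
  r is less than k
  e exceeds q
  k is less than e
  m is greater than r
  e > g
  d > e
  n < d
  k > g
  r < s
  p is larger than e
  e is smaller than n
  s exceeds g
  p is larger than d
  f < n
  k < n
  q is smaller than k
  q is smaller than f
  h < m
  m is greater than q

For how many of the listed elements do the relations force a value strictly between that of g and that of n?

4

The relations place g below n. An element lies strictly between them when it is forced above g and also forced below n.
Above g: {q, f, k, e, d, m, s, p}. Below n: {r, q, f, k, e}.
Intersection: {q, f, k, e} — 4.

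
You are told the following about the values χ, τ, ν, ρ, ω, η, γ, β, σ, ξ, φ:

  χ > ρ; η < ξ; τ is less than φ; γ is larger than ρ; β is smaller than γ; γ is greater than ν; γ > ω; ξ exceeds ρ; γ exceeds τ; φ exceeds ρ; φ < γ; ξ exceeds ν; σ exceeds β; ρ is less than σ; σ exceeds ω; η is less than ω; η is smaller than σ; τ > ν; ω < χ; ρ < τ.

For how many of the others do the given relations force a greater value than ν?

From ν the given relations immediately reach ξ, τ, γ.
From those, φ — 4 in total.
Nothing else is reachable above ν; 4 in all.

4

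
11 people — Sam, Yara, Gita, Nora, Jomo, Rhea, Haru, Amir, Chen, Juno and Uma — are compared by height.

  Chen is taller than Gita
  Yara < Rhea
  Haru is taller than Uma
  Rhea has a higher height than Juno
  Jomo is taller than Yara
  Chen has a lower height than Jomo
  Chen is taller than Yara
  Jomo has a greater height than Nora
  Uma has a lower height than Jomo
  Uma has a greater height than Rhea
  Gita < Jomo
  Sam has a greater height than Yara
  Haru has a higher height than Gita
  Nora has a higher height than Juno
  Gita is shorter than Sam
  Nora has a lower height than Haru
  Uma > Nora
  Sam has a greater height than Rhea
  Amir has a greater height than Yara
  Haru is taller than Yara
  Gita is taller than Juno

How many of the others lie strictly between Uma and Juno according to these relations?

2

The relations place Juno below Uma. An element lies strictly between them when it is forced above Juno and also forced below Uma.
Above Juno: {Nora, Gita, Chen, Rhea, Haru, Sam, Jomo}. Below Uma: {Yara, Nora, Rhea}.
Intersection: {Nora, Rhea} — 2.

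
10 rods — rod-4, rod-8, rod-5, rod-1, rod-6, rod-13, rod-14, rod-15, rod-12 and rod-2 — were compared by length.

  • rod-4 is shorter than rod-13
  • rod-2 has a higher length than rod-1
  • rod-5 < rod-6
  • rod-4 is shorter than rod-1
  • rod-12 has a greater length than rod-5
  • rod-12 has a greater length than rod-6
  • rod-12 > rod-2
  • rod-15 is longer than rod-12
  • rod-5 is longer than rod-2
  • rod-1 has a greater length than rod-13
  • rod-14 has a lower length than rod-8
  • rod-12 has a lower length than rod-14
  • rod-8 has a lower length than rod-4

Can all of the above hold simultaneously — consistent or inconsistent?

inconsistent

We have rod-12 < rod-14 stated directly, yet also rod-14 < rod-8 < rod-4 < rod-13 < rod-1 < rod-2 < rod-5 < rod-6 < rod-12 by chaining the others — so rod-14 < rod-12. Contradiction.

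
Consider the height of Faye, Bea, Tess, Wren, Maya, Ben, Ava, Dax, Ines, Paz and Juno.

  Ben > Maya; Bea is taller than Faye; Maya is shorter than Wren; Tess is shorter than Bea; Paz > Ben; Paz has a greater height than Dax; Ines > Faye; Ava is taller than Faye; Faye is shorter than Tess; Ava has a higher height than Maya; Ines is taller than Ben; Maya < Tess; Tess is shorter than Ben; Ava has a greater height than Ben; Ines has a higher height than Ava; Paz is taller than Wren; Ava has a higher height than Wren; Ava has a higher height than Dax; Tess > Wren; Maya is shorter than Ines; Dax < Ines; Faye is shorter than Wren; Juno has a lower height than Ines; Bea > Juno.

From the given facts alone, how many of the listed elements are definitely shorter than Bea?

From Bea the given relations immediately reach Faye, Juno, Tess.
From those, Maya, Wren — 5 in total.
No other element is forced below Bea by the given relations, so the count is 5.

5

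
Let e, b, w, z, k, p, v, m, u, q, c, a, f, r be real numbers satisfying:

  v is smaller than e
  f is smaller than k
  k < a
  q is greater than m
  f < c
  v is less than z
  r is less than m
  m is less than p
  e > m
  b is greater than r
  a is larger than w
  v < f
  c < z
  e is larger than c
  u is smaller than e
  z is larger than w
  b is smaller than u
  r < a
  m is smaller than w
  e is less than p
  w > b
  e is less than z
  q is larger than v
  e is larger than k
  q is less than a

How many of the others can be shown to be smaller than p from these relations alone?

9

The elements the relations force below p are v, r, f, c, b, u, m, k, e — no chain reaches any other.
That is 9.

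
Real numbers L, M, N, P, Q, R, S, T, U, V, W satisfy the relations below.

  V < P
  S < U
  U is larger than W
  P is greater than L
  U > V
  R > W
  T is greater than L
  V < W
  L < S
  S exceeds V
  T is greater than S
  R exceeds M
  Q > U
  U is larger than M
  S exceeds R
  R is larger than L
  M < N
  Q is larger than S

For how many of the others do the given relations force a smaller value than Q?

From Q the given relations immediately reach S, U.
From those, V, L, W, M, R — 7 in total.
Nothing else is reachable below Q; 7 in all.

7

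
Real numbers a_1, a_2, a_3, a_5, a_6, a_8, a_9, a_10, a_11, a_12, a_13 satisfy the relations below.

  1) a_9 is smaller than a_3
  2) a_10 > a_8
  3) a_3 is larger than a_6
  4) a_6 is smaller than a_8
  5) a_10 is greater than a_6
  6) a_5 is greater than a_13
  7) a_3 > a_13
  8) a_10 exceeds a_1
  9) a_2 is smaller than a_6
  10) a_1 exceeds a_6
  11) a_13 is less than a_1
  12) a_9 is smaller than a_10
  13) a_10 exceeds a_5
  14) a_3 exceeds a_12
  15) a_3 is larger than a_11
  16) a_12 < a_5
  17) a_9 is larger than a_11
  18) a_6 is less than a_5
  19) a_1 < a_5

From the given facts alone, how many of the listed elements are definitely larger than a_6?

5

From a_6 the given relations immediately reach a_8, a_1, a_5, a_3, a_10.
No other element is forced above a_6 by the given relations, so the count is 5.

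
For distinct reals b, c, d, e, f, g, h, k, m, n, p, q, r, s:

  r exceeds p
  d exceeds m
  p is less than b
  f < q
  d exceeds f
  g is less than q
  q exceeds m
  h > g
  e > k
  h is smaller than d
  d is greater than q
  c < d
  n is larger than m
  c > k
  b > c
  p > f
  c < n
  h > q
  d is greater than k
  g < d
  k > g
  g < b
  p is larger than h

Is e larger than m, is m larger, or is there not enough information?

Following every chain through m: above m we get q, h, n, p, b, d, r.
e is not reached, and no chain runs the other way from e to m.
So the given relations leave the order of m and e undetermined.

undetermined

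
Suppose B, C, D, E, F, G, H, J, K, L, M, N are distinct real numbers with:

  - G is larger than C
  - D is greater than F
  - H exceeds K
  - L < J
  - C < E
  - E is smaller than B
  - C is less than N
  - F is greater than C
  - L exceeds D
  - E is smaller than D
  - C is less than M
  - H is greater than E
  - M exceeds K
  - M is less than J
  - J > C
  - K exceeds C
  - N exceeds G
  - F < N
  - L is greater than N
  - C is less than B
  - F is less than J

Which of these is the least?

F is not least since C < F; K is not least since C < K; G is not least since C < G; E is not least since C < E; M is not least since C < M; N is not least since F < N; D is not least since E < D; H is not least since K < H; L is not least since D < L; B is not least since C < B; J is not least since L < J.
Only C has nothing below it, so C is the least.

C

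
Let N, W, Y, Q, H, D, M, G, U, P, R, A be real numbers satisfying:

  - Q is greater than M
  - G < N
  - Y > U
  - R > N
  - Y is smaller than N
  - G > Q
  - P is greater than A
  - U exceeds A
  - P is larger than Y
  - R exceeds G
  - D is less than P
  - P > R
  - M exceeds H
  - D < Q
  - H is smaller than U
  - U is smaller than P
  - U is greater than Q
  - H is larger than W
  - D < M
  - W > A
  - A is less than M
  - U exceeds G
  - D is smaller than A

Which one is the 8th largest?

M

Chaining the given pairs: D < A < W < H < M < Q < G < U < Y < N < R < P.
Counting 8 from the largest end gives M.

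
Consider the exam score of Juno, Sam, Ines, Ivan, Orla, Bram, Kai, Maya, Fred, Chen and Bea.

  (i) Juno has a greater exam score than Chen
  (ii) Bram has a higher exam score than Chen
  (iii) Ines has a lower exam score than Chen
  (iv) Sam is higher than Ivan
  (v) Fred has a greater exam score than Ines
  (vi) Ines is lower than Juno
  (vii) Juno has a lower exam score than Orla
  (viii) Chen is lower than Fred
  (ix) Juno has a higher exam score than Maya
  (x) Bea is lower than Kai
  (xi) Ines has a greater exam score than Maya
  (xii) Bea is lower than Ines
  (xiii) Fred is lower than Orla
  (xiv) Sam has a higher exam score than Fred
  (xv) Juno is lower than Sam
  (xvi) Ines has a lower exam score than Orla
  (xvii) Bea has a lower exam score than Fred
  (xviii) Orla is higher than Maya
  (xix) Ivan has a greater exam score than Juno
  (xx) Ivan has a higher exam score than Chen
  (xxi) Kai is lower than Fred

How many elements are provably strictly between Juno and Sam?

The relations place Juno below Sam. An element lies strictly between them when it is forced above Juno and also forced below Sam.
Above Juno: {Orla, Ivan}. Below Sam: {Maya, Bea, Ines, Kai, Chen, Fred, Ivan}.
Intersection: {Ivan} — 1.

1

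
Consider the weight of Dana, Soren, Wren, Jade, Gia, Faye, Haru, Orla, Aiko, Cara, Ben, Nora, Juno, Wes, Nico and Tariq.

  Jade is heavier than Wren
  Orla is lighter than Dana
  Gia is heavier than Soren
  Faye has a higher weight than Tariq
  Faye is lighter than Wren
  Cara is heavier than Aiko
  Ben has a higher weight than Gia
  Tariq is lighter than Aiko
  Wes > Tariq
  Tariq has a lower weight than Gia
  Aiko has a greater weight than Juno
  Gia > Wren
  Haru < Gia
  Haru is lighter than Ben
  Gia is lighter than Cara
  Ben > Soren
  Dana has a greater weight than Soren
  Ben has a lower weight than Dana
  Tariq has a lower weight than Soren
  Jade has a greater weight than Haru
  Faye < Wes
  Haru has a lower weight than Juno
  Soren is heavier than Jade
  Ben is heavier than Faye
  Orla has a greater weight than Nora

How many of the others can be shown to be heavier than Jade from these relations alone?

From Jade the given relations immediately reach Soren.
From those, Gia, Ben, Dana — 4 in total.
From those, Cara — 5 in total.
Nothing else is reachable above Jade; 5 in all.

5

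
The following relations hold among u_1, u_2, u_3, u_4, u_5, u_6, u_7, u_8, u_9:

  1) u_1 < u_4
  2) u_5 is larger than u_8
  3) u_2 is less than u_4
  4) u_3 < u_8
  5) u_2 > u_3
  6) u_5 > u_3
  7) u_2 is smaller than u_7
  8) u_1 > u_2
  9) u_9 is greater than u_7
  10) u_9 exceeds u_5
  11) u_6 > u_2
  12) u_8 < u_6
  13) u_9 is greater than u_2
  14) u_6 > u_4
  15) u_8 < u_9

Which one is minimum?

u_3

u_8 is not least since u_3 < u_8; u_5 is not least since u_8 < u_5; u_2 is not least since u_3 < u_2; u_7 is not least since u_2 < u_7; u_1 is not least since u_2 < u_1; u_9 is not least since u_7 < u_9; u_4 is not least since u_2 < u_4; u_6 is not least since u_2 < u_6.
Only u_3 has nothing below it, so u_3 is the minimum.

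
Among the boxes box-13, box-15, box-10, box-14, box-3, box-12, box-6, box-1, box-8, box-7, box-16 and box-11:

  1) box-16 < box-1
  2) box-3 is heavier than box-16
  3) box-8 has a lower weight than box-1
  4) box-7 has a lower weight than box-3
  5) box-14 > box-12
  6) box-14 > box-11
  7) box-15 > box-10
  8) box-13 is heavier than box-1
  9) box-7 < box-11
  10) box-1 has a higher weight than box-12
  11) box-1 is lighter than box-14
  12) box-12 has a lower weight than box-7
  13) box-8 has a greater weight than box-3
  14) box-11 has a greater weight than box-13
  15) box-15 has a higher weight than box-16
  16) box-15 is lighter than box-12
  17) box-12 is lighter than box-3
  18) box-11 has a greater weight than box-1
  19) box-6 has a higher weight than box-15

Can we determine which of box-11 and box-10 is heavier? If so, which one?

box-10 < box-15 and box-15 < box-12 give box-10 < box-12.
Then box-12 < box-7 extends the chain to box-7.
Then box-7 < box-3 extends the chain to box-3.
With box-3 < box-8: box-10 < box-15 < box-12 < box-7 < box-3 < box-8.
Then box-8 < box-1 extends the chain to box-1.
With box-1 < box-13: box-10 < box-15 < box-12 < box-7 < box-3 < box-8 < box-1 < box-13.
With box-13 < box-11: box-10 < box-15 < box-12 < box-7 < box-3 < box-8 < box-1 < box-13 < box-11.
So box-11 is heavier.

box-11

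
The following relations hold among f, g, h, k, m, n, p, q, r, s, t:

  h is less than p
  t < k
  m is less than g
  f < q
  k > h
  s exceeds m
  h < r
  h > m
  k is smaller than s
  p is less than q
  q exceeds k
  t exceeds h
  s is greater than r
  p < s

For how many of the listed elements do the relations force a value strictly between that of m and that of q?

The relations place m below q. An element lies strictly between them when it is forced above m and also forced below q.
Above m: {h, r, p, t, k, s, g}. Below q: {f, h, p, t, k}.
Intersection: {h, p, t, k} — 4.

4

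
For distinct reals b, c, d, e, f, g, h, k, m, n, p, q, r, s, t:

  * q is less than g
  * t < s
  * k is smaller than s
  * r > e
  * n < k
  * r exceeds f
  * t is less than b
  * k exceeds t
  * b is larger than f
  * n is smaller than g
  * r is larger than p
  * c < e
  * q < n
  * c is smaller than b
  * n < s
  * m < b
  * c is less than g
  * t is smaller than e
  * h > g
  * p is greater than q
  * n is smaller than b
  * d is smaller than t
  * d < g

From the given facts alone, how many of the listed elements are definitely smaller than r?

From r the given relations immediately reach f, p, e.
From those, q, t, c — 6 in total.
From those, d — 7 in total.
Nothing else is reachable below r; 7 in all.

7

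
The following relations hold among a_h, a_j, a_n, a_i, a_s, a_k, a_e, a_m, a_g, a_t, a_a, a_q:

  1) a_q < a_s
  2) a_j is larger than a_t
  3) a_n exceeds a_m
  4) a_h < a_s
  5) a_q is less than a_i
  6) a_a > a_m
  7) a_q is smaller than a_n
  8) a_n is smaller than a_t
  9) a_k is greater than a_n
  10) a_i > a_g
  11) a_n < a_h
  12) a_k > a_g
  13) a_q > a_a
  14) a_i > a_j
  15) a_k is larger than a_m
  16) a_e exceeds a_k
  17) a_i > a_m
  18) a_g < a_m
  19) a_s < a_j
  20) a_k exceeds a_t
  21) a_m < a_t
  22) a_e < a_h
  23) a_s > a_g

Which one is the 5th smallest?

The consecutive relations fix a unique order: a_g < a_m < a_a < a_q < a_n < a_t < a_k < a_e < a_h < a_s < a_j < a_i.
Counting 5 from the smallest end gives a_n.

a_n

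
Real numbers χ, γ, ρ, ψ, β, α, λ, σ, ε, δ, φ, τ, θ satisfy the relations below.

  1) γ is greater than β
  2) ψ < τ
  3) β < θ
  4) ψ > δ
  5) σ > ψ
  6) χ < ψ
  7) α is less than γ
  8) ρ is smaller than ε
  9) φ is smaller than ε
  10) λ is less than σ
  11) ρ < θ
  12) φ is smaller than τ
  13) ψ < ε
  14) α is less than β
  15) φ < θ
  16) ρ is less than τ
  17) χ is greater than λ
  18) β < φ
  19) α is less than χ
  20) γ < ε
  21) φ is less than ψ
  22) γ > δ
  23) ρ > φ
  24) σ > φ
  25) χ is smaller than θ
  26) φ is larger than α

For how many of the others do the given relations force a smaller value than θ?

6

The elements the relations force below θ are λ, α, β, φ, ρ, χ — no chain reaches any other.
That is 6.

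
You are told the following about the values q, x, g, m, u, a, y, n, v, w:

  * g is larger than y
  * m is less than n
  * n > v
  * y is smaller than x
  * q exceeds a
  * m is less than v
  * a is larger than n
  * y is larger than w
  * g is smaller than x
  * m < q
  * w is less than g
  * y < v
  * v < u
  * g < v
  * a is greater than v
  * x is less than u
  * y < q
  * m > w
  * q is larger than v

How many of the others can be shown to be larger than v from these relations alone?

From v the given relations immediately reach n, a, q, u.
No other element is forced above v by the given relations, so the count is 4.

4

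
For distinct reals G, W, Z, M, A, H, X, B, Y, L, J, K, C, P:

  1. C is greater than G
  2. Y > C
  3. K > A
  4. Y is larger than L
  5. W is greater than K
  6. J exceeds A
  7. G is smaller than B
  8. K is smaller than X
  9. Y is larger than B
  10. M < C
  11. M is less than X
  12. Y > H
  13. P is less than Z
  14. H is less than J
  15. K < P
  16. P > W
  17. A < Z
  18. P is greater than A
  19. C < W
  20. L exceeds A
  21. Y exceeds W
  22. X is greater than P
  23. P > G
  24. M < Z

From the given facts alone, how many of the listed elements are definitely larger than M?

From M the given relations immediately reach C, X, Z.
From those, W, Y — 5 in total.
From those, P — 6 in total.
No other element is forced above M by the given relations, so the count is 6.

6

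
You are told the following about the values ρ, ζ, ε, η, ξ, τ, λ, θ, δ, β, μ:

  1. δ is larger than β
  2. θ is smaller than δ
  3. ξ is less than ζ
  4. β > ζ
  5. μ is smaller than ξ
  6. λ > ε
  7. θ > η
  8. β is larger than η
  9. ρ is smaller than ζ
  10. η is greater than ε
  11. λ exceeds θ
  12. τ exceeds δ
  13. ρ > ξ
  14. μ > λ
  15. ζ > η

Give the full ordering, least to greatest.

The consecutive links are each given: ε < η; η < θ; θ < λ; λ < μ; μ < ξ; ξ < ρ; ρ < ζ; ζ < β; β < δ; δ < τ.

ε < η < θ < λ < μ < ξ < ρ < ζ < β < δ < τ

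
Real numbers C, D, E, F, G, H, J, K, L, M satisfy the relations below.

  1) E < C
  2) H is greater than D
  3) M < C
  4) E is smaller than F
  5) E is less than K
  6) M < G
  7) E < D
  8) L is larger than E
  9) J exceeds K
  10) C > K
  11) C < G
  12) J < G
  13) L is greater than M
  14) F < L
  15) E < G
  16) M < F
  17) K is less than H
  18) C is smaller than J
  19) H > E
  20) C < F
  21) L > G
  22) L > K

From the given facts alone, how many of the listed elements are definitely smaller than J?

From J the given relations immediately reach K, C.
From those, M, E — 4 in total.
No other element is forced below J by the given relations, so the count is 4.

4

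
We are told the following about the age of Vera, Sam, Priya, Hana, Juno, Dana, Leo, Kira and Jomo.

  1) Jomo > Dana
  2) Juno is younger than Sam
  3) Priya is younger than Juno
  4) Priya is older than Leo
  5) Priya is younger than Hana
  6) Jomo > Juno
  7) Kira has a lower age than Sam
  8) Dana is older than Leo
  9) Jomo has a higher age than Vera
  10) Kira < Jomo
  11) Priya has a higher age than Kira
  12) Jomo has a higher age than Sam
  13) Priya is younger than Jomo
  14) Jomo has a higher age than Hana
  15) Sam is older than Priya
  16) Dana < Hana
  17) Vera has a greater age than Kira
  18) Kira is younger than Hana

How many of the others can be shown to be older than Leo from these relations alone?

6

From Leo the given relations immediately reach Priya, Dana.
From those, Juno, Sam, Hana, Jomo — 6 in total.
Nothing else is reachable above Leo; 6 in all.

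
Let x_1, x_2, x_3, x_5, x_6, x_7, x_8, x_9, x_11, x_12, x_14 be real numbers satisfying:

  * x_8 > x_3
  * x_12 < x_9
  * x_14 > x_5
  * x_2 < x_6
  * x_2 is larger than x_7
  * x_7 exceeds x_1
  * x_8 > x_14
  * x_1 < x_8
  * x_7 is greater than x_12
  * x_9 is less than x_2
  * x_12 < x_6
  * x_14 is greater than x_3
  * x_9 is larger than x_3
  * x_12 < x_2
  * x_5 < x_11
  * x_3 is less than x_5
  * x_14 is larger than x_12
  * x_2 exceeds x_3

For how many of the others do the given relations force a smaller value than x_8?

Directly below x_8: x_3, x_1, x_14.
One step further: x_12, x_5 (5 so far).
Nothing else is reachable below x_8; 5 in all.

5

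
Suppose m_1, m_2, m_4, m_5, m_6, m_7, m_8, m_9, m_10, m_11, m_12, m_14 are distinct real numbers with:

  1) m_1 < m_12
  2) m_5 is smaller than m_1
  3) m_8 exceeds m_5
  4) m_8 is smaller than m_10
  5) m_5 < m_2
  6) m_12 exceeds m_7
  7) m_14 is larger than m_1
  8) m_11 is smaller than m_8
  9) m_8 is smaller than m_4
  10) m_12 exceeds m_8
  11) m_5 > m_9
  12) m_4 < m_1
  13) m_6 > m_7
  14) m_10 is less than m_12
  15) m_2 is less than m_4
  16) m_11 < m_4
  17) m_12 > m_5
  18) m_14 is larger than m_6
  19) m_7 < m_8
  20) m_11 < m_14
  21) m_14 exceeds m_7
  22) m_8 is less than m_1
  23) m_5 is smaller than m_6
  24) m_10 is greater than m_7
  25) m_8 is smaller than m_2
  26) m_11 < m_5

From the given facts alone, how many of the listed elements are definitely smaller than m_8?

4

Directly below m_8: m_11, m_7, m_5.
One step further: m_9 (4 so far).
No other element is forced below m_8 by the given relations, so the count is 4.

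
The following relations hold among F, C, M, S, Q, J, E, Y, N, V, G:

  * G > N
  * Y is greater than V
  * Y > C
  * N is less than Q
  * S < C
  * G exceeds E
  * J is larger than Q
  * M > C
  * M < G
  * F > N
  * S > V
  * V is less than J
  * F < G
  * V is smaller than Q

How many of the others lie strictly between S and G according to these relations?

2

The relations place S below G. An element lies strictly between them when it is forced above S and also forced below G.
Above S: {C, M, Y}. Below G: {N, V, E, F, C, M}.
Intersection: {C, M} — 2.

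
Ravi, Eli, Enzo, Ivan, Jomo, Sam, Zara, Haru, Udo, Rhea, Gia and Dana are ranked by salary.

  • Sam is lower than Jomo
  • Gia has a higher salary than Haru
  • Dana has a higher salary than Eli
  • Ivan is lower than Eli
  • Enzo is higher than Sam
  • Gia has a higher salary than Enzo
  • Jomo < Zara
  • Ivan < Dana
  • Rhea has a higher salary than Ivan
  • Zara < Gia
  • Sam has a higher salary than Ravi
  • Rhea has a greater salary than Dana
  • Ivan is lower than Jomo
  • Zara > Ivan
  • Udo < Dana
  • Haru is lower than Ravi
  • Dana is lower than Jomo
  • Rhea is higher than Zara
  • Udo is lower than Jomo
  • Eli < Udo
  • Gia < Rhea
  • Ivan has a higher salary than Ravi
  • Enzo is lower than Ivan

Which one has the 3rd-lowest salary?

Piecing the relations together gives one ordering: Haru < Ravi < Sam < Enzo < Ivan < Eli < Udo < Dana < Jomo < Zara < Gia < Rhea.
Counting 3 from the smallest end gives Sam.

Sam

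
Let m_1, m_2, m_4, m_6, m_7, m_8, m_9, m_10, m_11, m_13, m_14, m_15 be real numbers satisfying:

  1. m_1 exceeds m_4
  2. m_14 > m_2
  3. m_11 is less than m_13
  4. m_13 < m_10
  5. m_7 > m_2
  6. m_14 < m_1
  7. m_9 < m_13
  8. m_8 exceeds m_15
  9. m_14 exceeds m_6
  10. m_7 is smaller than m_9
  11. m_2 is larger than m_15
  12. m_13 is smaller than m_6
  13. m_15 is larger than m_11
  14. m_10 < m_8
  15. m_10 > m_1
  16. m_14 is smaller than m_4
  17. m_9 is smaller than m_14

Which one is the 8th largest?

m_9

Piecing the relations together gives one ordering: m_11 < m_15 < m_2 < m_7 < m_9 < m_13 < m_6 < m_14 < m_4 < m_1 < m_10 < m_8.
The 8th largest is m_9.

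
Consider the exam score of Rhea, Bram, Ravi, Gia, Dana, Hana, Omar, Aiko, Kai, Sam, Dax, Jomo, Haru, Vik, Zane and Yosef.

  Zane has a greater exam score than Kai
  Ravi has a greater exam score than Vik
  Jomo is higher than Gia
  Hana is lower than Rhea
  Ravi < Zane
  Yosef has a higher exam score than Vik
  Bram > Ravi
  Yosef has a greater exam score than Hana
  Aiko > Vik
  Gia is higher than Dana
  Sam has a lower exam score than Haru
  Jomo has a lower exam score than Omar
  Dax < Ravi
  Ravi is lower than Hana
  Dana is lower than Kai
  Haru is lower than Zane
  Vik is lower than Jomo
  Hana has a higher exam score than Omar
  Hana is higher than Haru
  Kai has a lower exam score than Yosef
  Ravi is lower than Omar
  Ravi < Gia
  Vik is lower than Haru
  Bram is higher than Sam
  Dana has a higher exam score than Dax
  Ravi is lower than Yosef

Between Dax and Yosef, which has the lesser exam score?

The relevant relations are Dax < Dana; Dana < Gia; Gia < Jomo; Jomo < Omar; Omar < Hana; Hana < Yosef.
Chaining these gives Dax < Dana < Gia < Jomo < Omar < Hana < Yosef.
So Dax < Yosef; Dax is the lower of the two.

Dax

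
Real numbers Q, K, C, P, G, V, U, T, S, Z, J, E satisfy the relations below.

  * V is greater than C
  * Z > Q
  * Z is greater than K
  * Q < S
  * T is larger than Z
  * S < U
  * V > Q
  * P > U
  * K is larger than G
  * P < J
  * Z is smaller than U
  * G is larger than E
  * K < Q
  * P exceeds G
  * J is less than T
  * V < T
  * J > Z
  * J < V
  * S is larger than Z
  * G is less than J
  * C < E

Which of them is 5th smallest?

Q

Chaining the given pairs: C < E < G < K < Q < Z < S < U < P < J < V < T.
Counting 5 from the smallest end gives Q.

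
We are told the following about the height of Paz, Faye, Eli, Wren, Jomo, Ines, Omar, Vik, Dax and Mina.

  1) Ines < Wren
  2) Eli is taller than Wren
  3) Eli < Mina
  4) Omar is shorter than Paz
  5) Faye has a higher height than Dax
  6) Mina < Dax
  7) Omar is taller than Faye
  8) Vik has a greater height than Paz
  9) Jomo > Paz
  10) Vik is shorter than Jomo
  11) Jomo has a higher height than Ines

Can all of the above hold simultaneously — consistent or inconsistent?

Every relation is compatible with Ines < Wren < Eli < Mina < Dax < Faye < Omar < Paz < Vik < Jomo; the set is consistent.

consistent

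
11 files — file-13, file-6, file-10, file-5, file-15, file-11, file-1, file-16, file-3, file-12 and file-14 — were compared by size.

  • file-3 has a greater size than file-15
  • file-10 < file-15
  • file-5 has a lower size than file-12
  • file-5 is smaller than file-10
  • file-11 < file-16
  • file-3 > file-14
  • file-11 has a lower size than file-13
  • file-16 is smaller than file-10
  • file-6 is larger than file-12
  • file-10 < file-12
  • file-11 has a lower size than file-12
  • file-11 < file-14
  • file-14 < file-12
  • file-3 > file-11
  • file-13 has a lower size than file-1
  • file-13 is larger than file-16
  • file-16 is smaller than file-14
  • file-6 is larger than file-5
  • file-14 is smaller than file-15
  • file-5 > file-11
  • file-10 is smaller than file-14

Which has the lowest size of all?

file-16 is not least since file-11 < file-16; file-5 is not least since file-11 < file-5; file-10 is not least since file-16 < file-10; file-14 is not least since file-10 < file-14; file-13 is not least since file-11 < file-13; file-15 is not least since file-14 < file-15; file-1 is not least since file-13 < file-1; file-12 is not least since file-11 < file-12; file-3 is not least since file-14 < file-3; file-6 is not least since file-5 < file-6.
Only file-11 has nothing below it, so file-11 is the lowest size.

file-11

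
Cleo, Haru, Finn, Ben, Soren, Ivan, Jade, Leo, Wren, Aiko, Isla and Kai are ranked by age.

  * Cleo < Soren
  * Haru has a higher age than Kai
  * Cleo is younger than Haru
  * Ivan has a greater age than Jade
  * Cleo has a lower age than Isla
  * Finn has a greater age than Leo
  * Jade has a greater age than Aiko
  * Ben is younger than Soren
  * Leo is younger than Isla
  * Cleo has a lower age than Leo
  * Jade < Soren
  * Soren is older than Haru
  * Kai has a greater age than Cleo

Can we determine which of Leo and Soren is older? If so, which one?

Following every chain through Leo: above Leo we get Finn, Isla; below Leo we get Cleo.
Soren is not reached, and no chain runs the other way from Soren to Leo.
So the given relations leave the order of Leo and Soren undetermined.

undetermined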